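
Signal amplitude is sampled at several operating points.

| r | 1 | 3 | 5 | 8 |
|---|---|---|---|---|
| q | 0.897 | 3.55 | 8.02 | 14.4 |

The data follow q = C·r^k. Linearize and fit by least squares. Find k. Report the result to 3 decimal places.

k = 1.346

Let Y = ln q. Fitting Y = k·ln r + ln C by least squares:
Over the data: Σln r = 4.7875, Σ(ln r)² = 8.1213, Σln q = 5.9074, Σln r·ln q = 10.2890.
Normal system: [[8.1213, 4.7875]; [4.7875, 4]]·[k, ln C]ᵀ = [10.2890, 5.9074]ᵀ.
Δ = 8.1213·4 − (4.7875)² = 9.5652; k = (10.2890·4 − 4.7875·5.9074)/9.5652 = 1.34595, ln C = (8.1213·5.9074 − 4.7875·10.2890)/9.5652 = -0.13407.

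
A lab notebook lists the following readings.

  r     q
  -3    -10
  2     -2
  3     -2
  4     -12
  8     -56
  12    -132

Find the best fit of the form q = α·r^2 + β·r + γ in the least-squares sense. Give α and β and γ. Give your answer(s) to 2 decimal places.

α = -1.00, β = 0.86, γ = 1.65

Forming XᵀX = [[25266, 2312, 246]; [2312, 246, 26]; [246, 26, 6]] and Xᵀq = [-22900, -2060, -214]ᵀ gives XᵀX·[α, β, γ]ᵀ = Xᵀq.
Row-reducing yields α = -118041/117871, β = 101779/117871, γ = 194573/117871.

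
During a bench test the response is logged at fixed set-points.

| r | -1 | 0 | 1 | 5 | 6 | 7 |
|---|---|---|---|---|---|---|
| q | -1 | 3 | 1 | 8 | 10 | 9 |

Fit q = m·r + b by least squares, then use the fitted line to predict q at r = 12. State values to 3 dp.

q̂ = 16.638

Entries of XᵀX: Σr·r = 112, Σr = 18, Σ1 = 6.
Right-hand side: Σr·q = 165, Σq = 30.
Normal equations: [[112, 18]; [18, 6]]·[m, b]ᵀ = [165, 30]ᵀ.
Eliminating b: 6·(row 1) − 18·(row 2) gives 348·m = 6·165 − 18·30 = 450, so m = 75/58.
Then b = (30 − 18·(75/58))/6 = 65/58.
At r = 12: q̂ = (75/58)·(12) + (65/58)·(1) = 965/58.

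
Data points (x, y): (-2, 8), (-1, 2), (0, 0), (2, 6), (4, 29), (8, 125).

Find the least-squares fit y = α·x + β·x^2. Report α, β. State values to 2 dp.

From the data, Σx·x = 89, Σx·x^2 = 575, Σx^2·x^2 = 4385.
For Mᵀy: Σx·y = 1110, Σx^2·y = 8522.
det = 89·4385 − 575² = 59640.
α = (1110·4385 − 575·8522)/59640 = -820/1491; β = (89·8522 − 575·1110)/59640 = 15026/7455.

α = -0.55, β = 2.02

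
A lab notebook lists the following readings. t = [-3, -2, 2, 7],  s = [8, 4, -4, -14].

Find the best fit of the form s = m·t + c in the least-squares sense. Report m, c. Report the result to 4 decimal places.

Setting ∂/∂m … = 0 gives: 66·m + 4·c = -138;  4·m + 4·c = -6.
(Σt·t = 66, Σt = 4, Σ1 = 4, Σt·s = -138, Σs = -6.)
Determinant 66·4 − 4² = 248.
m = ((-138)·4 − 4·(-6))/248 = -66/31; c = (66·(-6) − 4·(-138))/248 = 39/62.

m = -2.1290, c = 0.6290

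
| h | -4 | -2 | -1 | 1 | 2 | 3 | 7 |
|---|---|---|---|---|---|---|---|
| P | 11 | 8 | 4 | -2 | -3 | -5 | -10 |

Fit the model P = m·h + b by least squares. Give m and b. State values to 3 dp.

m = -2.024, b = 2.163

XᵀX·[m, b]ᵀ = XᵀP reads: 84·m + 6·b = -157;  6·m + 7·b = 3.
Eliminating b: 7·(row 1) − 6·(row 2) gives 552·m = 7·(-157) − 6·3 = -1117, so m = -1117/552.
Then b = (3 − 6·(-1117/552))/7 = 199/92.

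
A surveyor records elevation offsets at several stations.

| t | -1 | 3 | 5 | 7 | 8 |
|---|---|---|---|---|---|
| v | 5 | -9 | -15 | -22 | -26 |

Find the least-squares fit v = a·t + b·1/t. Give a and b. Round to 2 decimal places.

a = -3.12, b = -1.52

Compute the Gram sums: Σt·t = 148, Σt·1/t = 5, Σ1/t·1/t = 837649/705600.
Right-hand side: Σt·v = -469, Σ1/t·v = -487/28.
So AᵀA·[a, b]ᵀ = Aᵀv: [[148, 5]; [5, 837649/705600]]·[a, b]ᵀ = [-469, -487/28]ᵀ.
det = 148·(837649/705600) − 5² = 26583013/176400.
a = ((-469)·(837649/705600) − 5·(-487/28))/(26583013/176400) = -331495381/106332052; b = (148·(-487/28) − 5·(-469))/(26583013/176400) = -40420800/26583013.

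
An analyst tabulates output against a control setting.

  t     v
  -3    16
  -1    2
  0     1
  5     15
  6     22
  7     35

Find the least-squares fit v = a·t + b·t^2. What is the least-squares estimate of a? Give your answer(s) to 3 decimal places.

Forming XᵀX = [[120, 656]; [656, 4404]] and Xᵀv = [402, 3028]ᵀ gives XᵀX·[a, b]ᵀ = Xᵀv.
Δ = 120·4404 − 656² = 98144.
a = (402·4404 − 656·3028)/98144 = -26995/12268; b = (120·3028 − 656·402)/98144 = 3114/3067.

a = -2.200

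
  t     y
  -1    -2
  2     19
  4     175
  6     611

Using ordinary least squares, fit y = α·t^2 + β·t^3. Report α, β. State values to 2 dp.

α = -1.10, β = 3.01

The normal system AᵀA·[α, β]ᵀ = Aᵀy is [[1569, 8831]; [8831, 50817]]·[α, β]ᵀ = [24870, 143330]ᵀ.
det = 1569·50817 − 8831² = 1745312.
α = (24870·50817 − 8831·143330)/1745312 = -241055/218164; β = (1569·143330 − 8831·24870)/1745312 = 657225/218164.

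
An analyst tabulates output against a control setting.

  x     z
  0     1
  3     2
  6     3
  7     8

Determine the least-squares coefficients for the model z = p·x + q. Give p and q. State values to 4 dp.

AᵀA·[p, q]ᵀ = Aᵀz reads: 94·p + 16·q = 80;  16·p + 4·q = 14.
Δ = 94·4 − 16² = 120.
p = (80·4 − 16·14)/120 = 4/5; q = (94·14 − 16·80)/120 = 3/10.

p = 0.8000, q = 0.3000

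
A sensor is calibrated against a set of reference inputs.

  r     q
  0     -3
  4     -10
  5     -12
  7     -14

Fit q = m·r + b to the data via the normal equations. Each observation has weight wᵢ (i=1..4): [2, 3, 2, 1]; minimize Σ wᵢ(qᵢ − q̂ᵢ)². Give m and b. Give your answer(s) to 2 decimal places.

Entries of MᵀWM: Σwᵢ·r·r = 147, Σwᵢ·r = 29, Σwᵢ·1 = 8.
And Σwᵢ·r·q = -338, Σwᵢ·q = -74.
So MᵀWM·[m, b]ᵀ = MᵀWq: [[147, 29]; [29, 8]]·[m, b]ᵀ = [-338, -74]ᵀ.
det = 147·8 − 29² = 335.
m = ((-338)·8 − 29·(-74))/335 = -558/335; b = (147·(-74) − 29·(-338))/335 = -1076/335.

m = -1.67, b = -3.21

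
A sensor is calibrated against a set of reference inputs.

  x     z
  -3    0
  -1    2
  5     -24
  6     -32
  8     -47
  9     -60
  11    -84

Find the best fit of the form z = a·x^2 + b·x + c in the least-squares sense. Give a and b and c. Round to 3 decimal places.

a = -0.505, b = -1.992, c = -0.716

Normal-equation sums: Σx^2·x^2 = 27301, Σx^2·x = 2885, Σx^2 = 337, Σx·x = 337, Σx = 35, Σ1 = 7.
Moment sums: Σx^2·z = -19782, Σx·z = -2154, Σz = -245.
So MᵀM·[a, b, c]ᵀ = Mᵀz: [[27301, 2885, 337]; [2885, 337, 35]; [337, 35, 7]]·[a, b, c]ᵀ = [-19782, -2154, -245]ᵀ.
Inverting the 3×3 Gram matrix, [a, b, c]ᵀ = [-208943/413526, -823667/413526, -49327/68921]ᵀ.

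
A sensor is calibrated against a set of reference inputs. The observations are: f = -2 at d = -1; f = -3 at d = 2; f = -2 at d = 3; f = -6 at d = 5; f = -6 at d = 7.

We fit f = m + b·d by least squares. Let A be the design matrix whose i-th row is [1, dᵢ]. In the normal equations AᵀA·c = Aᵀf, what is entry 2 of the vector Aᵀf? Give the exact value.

Entry 2 ↔ basis d, so (Aᵀf)_{2} = Σᵢ (d)·fᵢ = (-1)·(-2) + (2)·(-3) + (3)·(-2) + (5)·(-6) + (7)·(-6) = -82.

-82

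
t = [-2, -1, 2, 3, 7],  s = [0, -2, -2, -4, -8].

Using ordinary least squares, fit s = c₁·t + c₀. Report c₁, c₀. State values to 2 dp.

c₁ = -0.81, c₀ = -1.74

Compute the Gram sums: Σt·t = 67, Σt = 9, Σ1 = 5.
And Σt·s = -70, Σs = -16.
So XᵀX·[c₁, c₀]ᵀ = Xᵀs: [[67, 9]; [9, 5]]·[c₁, c₀]ᵀ = [-70, -16]ᵀ.
Determinant 67·5 − 9² = 254.
c₁ = ((-70)·5 − 9·(-16))/254 = -103/127; c₀ = (67·(-16) − 9·(-70))/254 = -221/127.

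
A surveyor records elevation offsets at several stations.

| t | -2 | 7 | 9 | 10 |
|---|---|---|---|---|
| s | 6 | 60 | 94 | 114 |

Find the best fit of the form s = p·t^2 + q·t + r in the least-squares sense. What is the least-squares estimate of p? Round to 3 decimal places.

Compute the Gram sums: Σt^2·t^2 = 18978, Σt^2·t = 2064, Σt^2 = 234, Σt·t = 234, Σt = 24, Σ1 = 4.
For Xᵀs: Σt^2·s = 21978, Σt·s = 2394, Σs = 274.
Normal equations: [[18978, 2064, 234]; [2064, 234, 24]; [234, 24, 4]]·[p, q, r]ᵀ = [21978, 2394, 274]ᵀ.
Solving the 3×3 system (Gaussian elimination) gives p = 1, q = 1, r = 4.

p = 1.000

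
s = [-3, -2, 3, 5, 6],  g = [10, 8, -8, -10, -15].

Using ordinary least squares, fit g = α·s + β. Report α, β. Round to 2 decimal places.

The normal system AᵀA·[α, β]ᵀ = Aᵀg is [[83, 9]; [9, 5]]·[α, β]ᵀ = [-210, -15]ᵀ.
det = 83·5 − 9² = 334.
α = ((-210)·5 − 9·(-15))/334 = -915/334; β = (83·(-15) − 9·(-210))/334 = 645/334.

α = -2.74, β = 1.93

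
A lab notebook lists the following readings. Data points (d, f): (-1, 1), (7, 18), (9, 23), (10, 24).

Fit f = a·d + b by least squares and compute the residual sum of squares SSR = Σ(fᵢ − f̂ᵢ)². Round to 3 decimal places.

SSR = 0.662

Forming XᵀX = [[231, 25]; [25, 4]] and Xᵀf = [572, 66]ᵀ gives XᵀX·[a, b]ᵀ = Xᵀf.
det = 231·4 − 25² = 299.
a = (572·4 − 25·66)/299 = 638/299; b = (231·66 − 25·572)/299 = 946/299.
Residuals: -9/299, -30/299, 189/299, -150/299; SSR = 198/299.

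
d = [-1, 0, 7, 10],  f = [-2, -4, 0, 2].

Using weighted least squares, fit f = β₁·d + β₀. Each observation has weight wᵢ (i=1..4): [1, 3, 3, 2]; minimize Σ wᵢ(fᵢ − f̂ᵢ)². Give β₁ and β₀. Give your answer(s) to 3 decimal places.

β₁ = 0.508, β₀ = -3.368

MᵀWM·[β₁, β₀]ᵀ = MᵀWf reads: 348·β₁ + 40·β₀ = 42;  40·β₁ + 9·β₀ = -10.
(Σwᵢ·d·d = 348, Σwᵢ·d = 40, Σwᵢ·1 = 9, Σwᵢ·d·f = 42, Σwᵢ·f = -10.)
Determinant 348·9 − 40² = 1532.
β₁ = (42·9 − 40·(-10))/1532 = 389/766; β₀ = (348·(-10) − 40·42)/1532 = -1290/383.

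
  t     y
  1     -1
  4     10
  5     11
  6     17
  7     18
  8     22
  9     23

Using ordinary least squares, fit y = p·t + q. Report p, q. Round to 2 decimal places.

Setting ∂/∂p … = 0 gives: 272·p + 40·q = 705;  40·p + 7·q = 100.
Eliminating q: 7·(row 1) − 40·(row 2) gives 304·p = 7·705 − 40·100 = 935, so p = 935/304.
Then q = (100 − 40·(935/304))/7 = -125/38.

p = 3.08, q = -3.29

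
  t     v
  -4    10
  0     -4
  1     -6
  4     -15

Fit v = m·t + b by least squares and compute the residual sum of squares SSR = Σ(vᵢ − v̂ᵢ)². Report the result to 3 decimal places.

SSR = 1.511

From the data, Σt·t = 33, Σt = 1, Σ1 = 4.
For Aᵀv: Σt·v = -106, Σv = -15.
Normal equations: [[33, 1]; [1, 4]]·[m, b]ᵀ = [-106, -15]ᵀ.
Δ = 33·4 − 1² = 131.
m = ((-106)·4 − 1·(-15))/131 = -409/131; b = (33·(-15) − 1·(-106))/131 = -389/131.
Residuals: 63/131, -135/131, 12/131, 60/131; SSR = 198/131.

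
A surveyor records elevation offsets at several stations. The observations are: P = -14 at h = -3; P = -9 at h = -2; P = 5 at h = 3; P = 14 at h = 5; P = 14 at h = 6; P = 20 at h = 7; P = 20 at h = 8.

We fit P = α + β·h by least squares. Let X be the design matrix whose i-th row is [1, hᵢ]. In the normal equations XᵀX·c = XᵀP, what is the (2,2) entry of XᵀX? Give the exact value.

196

Row 2 ↔ basis h, column 2 ↔ basis h, so (XᵀX)_{2,2} = Σᵢ (h)·(h) = (-3)·(-3) + (-2)·(-2) + (3)·(3) + (5)·(5) + (6)·(6) + (7)·(7) + (8)·(8) = 196.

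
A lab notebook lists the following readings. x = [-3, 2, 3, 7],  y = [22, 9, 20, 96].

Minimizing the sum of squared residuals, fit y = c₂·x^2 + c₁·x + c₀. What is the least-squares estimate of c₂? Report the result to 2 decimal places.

Sums needed: Σx^2·x^2 = 2579, Σx^2·x = 351, Σx^2 = 71, Σx·x = 71, Σx = 9, Σ1 = 4.
Moment sums: Σx^2·y = 5118, Σx·y = 684, Σy = 147.
So AᵀA·[c₂, c₁, c₀]ᵀ = Aᵀy: [[2579, 351, 71]; [351, 71, 9]; [71, 9, 4]]·[c₂, c₁, c₀]ᵀ = [5118, 684, 147]ᵀ.
Inverting the 3×3 Gram matrix, [c₂, c₁, c₀]ᵀ = [5976/3035, -279/607, 8601/3035]ᵀ.

c₂ = 1.97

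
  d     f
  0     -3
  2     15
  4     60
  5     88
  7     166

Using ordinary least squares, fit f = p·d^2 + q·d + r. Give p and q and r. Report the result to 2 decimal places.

p = 2.90, q = 3.87, r = -3.32

Entries of MᵀM: Σd^2·d^2 = 3298, Σd^2·d = 540, Σd^2 = 94, Σd·d = 94, Σd = 18, Σ1 = 5.
Moment sums: Σd^2·f = 11354, Σd·f = 1872, Σf = 326.
Row-reducing yields p = 14723/5071, q = 19638/5071, r = -16860/5071.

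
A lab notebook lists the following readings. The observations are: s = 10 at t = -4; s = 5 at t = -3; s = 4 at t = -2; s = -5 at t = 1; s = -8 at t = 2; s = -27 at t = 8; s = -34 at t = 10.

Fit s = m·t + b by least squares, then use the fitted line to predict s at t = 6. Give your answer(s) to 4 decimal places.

ŝ = -21.0386

With design matrix M, MᵀM = [[198, 12]; [12, 7]] and Mᵀs = [-640, -55]ᵀ.
Eliminating b: 7·(row 1) − 12·(row 2) gives 1242·m = 7·(-640) − 12·(-55) = -3820, so m = -1910/621.
Then b = ((-55) − 12·(-1910/621))/7 = -535/207.
At t = 6: ŝ = (-1910/621)·(6) + (-535/207)·(1) = -4355/207.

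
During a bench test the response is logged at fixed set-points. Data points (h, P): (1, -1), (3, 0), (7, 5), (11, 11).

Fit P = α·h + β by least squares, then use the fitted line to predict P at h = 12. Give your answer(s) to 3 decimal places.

Setting ∂/∂α … = 0 gives: 180·α + 22·β = 155;  22·α + 4·β = 15.
(Σh·h = 180, Σh = 22, Σ1 = 4, Σh·P = 155, ΣP = 15.)
Determinant 180·4 − 22² = 236.
α = (155·4 − 22·15)/236 = 145/118; β = (180·15 − 22·155)/236 = -355/118.
At h = 12: P̂ = (145/118)·(12) + (-355/118)·(1) = 1385/118.

P̂ = 11.737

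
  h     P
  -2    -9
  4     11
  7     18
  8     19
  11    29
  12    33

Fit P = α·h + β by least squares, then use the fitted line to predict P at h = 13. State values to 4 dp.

Setting ∂/∂α … = 0 gives: 398·α + 40·β = 1055;  40·α + 6·β = 101.
Eliminating β: 6·(row 1) − 40·(row 2) gives 788·α = 6·1055 − 40·101 = 2290, so α = 1145/394.
Then β = (101 − 40·(1145/394))/6 = -1001/394.
At h = 13: P̂ = (1145/394)·(13) + (-1001/394)·(1) = 6942/197.

P̂ = 35.2386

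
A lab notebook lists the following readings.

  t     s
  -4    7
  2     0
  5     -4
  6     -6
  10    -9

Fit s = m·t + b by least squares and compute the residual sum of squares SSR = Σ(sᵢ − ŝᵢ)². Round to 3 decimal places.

Sums needed: Σt·t = 181, Σt = 19, Σ1 = 5.
Right-hand side: Σt·s = -174, Σs = -12.
Normal equations: [[181, 19]; [19, 5]]·[m, b]ᵀ = [-174, -12]ᵀ.
Eliminating b: 5·(row 1) − 19·(row 2) gives 544·m = 5·(-174) − 19·(-12) = -642, so m = -321/272.
Then b = ((-12) − 19·(-321/272))/5 = 567/272.
Residuals: 53/272, 75/272, -25/136, -273/272, 195/272; SSR = 227/136.

SSR = 1.669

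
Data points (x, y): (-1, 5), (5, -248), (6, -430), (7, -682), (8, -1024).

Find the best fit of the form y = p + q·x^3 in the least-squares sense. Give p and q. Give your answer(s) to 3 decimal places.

Setting ∂/∂p … = 0 gives: 5·p + 1195·q = -2379;  1195·p + 442075·q = -882099.
Determinant 5·442075 − 1195² = 782350.
p = ((-2379)·442075 − 1195·(-882099))/782350 = 241188/78235; q = (5·(-882099) − 1195·(-2379))/782350 = -156759/78235.

p = 3.083, q = -2.004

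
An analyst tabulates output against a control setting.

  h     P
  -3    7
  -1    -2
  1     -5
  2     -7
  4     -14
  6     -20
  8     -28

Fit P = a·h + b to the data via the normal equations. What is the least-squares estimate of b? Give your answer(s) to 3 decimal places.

b = -2.537

The normal equations are: 131·a + 17·b = -438;  17·a + 7·b = -69.
(Σh·h = 131, Σh = 17, Σ1 = 7, Σh·P = -438, ΣP = -69.)
Eliminating b: 7·(row 1) − 17·(row 2) gives 628·a = 7·(-438) − 17·(-69) = -1893, so a = -1893/628.
Then b = ((-69) − 17·(-1893/628))/7 = -1593/628.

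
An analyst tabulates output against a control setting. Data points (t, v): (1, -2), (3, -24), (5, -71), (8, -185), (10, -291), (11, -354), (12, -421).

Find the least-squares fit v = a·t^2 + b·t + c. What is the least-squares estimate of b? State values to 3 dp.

b = 0.719

From the data, Σt^2·t^2 = 50180, Σt^2·t = 4724, Σt^2 = 464, Σt·t = 464, Σt = 50, Σ1 = 7.
And Σt^2·v = -146391, Σt·v = -13765, Σv = -1348.
So XᵀX·[a, b, c]ᵀ = Xᵀv: [[50180, 4724, 464]; [4724, 464, 50]; [464, 50, 7]]·[a, b, c]ᵀ = [-146391, -13765, -1348]ᵀ.
Inverting the 3×3 Gram matrix, [a, b, c]ᵀ = [-230755/77208, 55525/77208, 5183/12868]ᵀ.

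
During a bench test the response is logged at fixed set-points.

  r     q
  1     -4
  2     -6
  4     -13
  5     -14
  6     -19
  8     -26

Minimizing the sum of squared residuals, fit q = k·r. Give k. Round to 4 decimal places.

Normal-equation sums: Σr·r = 146.
Moment sums: Σr·q = -460.
MᵀM·[k]ᵀ = Mᵀq becomes [[146]]·[k]ᵀ = [-460]ᵀ.
Hence k = -460 / 146 ≈ -3.15068.

k = -3.1507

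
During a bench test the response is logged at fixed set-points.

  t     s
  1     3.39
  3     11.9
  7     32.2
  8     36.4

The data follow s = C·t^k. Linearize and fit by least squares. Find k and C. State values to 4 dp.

Taking logs, ln s = k·ln t + ln C, so regress ln s on ln t.
Σln t = 5.1240, Σ(ln t)² = 9.3176, Σln s = 10.7639, Σln t·ln s = 16.9516.
Normal system: [[9.3176, 5.1240]; [5.1240, 4]]·[k, ln C]ᵀ = [16.9516, 10.7639]ᵀ.
Slope k = (n·Σln t·ln s − Σln t·Σln s)/(n·Σ(ln t)² − (Σln t)²) = (4·16.9516 − 5.1240·10.7639)/11.0154 = 1.14862; ln C = (Σln s − k·Σln t)/n = 1.21960, so C = exp(1.21960) = 3.38584.

k = 1.1486, C = 3.3858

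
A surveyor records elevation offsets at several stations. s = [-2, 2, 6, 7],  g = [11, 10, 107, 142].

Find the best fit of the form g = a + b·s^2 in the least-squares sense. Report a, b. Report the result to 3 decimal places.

a = -1.007, b = 2.947

Compute the Gram sums: Σ1 = 4, Σs^2 = 93, Σs^2·s^2 = 3729.
For Xᵀg: Σg = 270, Σs^2·g = 10894.
Determinant 4·3729 − 93² = 6267.
a = (270·3729 − 93·10894)/6267 = -2104/2089; b = (4·10894 − 93·270)/6267 = 18466/6267.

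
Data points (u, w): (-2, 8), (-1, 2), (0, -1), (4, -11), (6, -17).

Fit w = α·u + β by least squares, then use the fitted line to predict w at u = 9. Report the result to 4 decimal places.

ŵ = -25.9237

Sums needed: Σu·u = 57, Σu = 7, Σ1 = 5.
Moment sums: Σu·w = -164, Σw = -19.
XᵀX·[α, β]ᵀ = Xᵀw becomes [[57, 7]; [7, 5]]·[α, β]ᵀ = [-164, -19]ᵀ.
Eliminating β: 5·(row 1) − 7·(row 2) gives 236·α = 5·(-164) − 7·(-19) = -687, so α = -687/236.
Then β = ((-19) − 7·(-687/236))/5 = 65/236.
At u = 9: ŵ = (-687/236)·(9) + (65/236)·(1) = -3059/118.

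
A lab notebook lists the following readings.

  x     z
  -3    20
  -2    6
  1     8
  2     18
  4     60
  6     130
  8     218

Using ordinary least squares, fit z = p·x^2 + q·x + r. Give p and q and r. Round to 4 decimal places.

Sums needed: Σx^2·x^2 = 5762, Σx^2·x = 766, Σx^2 = 134, Σx·x = 134, Σx = 16, Σ1 = 7.
Moment sums: Σx^2·z = 19876, Σx·z = 2736, Σz = 460.
MᵀM·[p, q, r]ᵀ = Mᵀz becomes [[5762, 766, 134]; [766, 134, 16]; [134, 16, 7]]·[p, q, r]ᵀ = [19876, 2736, 460]ᵀ.
Inverting the 3×3 Gram matrix, [p, q, r]ᵀ = [266123/87612, 259145/87612, 11779/14602]ᵀ.

p = 3.0375, q = 2.9579, r = 0.8067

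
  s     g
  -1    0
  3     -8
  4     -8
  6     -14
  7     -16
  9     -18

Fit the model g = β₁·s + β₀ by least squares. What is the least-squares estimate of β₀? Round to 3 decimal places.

β₀ = -1.891

The normal system XᵀX·[β₁, β₀]ᵀ = Xᵀg is [[192, 28]; [28, 6]]·[β₁, β₀]ᵀ = [-414, -64]ᵀ.
det = 192·6 − 28² = 368.
β₁ = ((-414)·6 − 28·(-64))/368 = -173/92; β₀ = (192·(-64) − 28·(-414))/368 = -87/46.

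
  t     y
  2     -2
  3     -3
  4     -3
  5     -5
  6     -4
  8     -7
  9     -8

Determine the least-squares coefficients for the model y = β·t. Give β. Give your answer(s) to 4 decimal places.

β = -0.8596

The normal system MᵀM·[β]ᵀ = Mᵀy is [[235]]·[β]ᵀ = [-202]ᵀ.
β = (-202)/235 = -0.859574.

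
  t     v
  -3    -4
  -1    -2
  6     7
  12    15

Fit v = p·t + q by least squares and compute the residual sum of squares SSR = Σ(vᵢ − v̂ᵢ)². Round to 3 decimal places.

Forming AᵀA = [[190, 14]; [14, 4]] and Aᵀv = [236, 16]ᵀ gives AᵀA·[p, q]ᵀ = Aᵀv.
Eliminating q: 4·(row 1) − 14·(row 2) gives 564·p = 4·236 − 14·16 = 720, so p = 60/47.
Then q = (16 − 14·(60/47))/4 = -22/47.
Residuals: 14/47, -12/47, -9/47, 7/47; SSR = 10/47.

SSR = 0.213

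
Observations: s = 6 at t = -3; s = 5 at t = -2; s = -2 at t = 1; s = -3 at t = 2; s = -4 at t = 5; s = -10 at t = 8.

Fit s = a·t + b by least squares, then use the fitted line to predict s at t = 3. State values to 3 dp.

Sums needed: Σt·t = 107, Σt = 11, Σ1 = 6.
And Σt·s = -136, Σs = -8.
Determinant 107·6 − 11² = 521.
a = ((-136)·6 − 11·(-8))/521 = -728/521; b = (107·(-8) − 11·(-136))/521 = 640/521.
At t = 3: ŝ = (-728/521)·(3) + (640/521)·(1) = -1544/521.

ŝ = -2.964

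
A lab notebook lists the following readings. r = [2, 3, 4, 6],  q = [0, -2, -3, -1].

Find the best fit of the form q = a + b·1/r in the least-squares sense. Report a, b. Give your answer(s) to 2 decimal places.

a = -3.00, b = 4.80

Compute the Gram sums: Σ1 = 4, Σ1/r = 5/4, Σ1/r·1/r = 65/144.
For Xᵀq: Σq = -6, Σ1/r·q = -19/12.
Normal equations: [[4, 5/4]; [5/4, 65/144]]·[a, b]ᵀ = [-6, -19/12]ᵀ.
Eliminating b: (65/144)·(row 1) − (5/4)·(row 2) gives (35/144)·a = (65/144)·(-6) − (5/4)·(-19/12) = -35/48, so a = -3.
Then b = ((-19/12) − (5/4)·(-3))/(65/144) = 24/5.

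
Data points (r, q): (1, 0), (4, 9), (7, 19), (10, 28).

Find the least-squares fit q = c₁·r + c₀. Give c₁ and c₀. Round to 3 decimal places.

c₁ = 3.133, c₀ = -3.233

Entries of MᵀM: Σr·r = 166, Σr = 22, Σ1 = 4.
For Mᵀq: Σr·q = 449, Σq = 56.
Eliminating c₀: 4·(row 1) − 22·(row 2) gives 180·c₁ = 4·449 − 22·56 = 564, so c₁ = 47/15.
Then c₀ = (56 − 22·(47/15))/4 = -97/30.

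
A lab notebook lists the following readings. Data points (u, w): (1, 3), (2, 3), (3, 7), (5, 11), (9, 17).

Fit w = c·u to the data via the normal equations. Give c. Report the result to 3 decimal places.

c = 1.983

Entries of MᵀM: Σu·u = 120.
Moment sums: Σu·w = 238.
Normal equations: [[120]]·[c]ᵀ = [238]ᵀ.
c = 238/120 = 1.98333.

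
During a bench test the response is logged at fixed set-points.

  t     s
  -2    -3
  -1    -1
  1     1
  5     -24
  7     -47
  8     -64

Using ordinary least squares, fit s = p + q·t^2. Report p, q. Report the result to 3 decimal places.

Normal-equation sums: Σ1 = 6, Σt^2 = 144, Σt^2·t^2 = 7140.
And Σs = -138, Σt^2·s = -7011.
Normal equations: [[6, 144]; [144, 7140]]·[p, q]ᵀ = [-138, -7011]ᵀ.
Eliminating q: 7140·(row 1) − 144·(row 2) gives 22104·p = 7140·(-138) − 144·(-7011) = 24264, so p = 337/307.
Then q = ((-7011) − 144·(337/307))/7140 = -1233/1228.

p = 1.098, q = -1.004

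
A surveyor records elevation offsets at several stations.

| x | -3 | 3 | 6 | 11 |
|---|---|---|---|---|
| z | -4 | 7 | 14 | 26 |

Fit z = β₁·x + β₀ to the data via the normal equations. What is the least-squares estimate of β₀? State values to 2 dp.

β₀ = 1.64

From the data, Σx·x = 175, Σx = 17, Σ1 = 4.
Right-hand side: Σx·z = 403, Σz = 43.
Normal equations: [[175, 17]; [17, 4]]·[β₁, β₀]ᵀ = [403, 43]ᵀ.
Determinant 175·4 − 17² = 411.
β₁ = (403·4 − 17·43)/411 = 881/411; β₀ = (175·43 − 17·403)/411 = 674/411.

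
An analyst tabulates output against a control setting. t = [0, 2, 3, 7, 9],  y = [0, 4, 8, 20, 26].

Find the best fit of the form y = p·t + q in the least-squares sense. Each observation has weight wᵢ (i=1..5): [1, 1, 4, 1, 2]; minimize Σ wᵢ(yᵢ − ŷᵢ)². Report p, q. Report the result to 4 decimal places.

p = 2.9756, q = -0.8943

Normal-equation sums: Σwᵢ·t·t = 251, Σwᵢ·t = 39, Σwᵢ·1 = 9.
Moment sums: Σwᵢ·t·y = 712, Σwᵢ·y = 108.
Eliminating q: 9·(row 1) − 39·(row 2) gives 738·p = 9·712 − 39·108 = 2196, so p = 122/41.
Then q = (108 − 39·(122/41))/9 = -110/123.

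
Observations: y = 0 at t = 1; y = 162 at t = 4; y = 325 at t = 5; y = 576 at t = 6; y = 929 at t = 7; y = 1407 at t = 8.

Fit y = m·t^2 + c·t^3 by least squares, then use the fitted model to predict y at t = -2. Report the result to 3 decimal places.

ŷ = -31.551

Normal-equation sums: Σt^2·t^2 = 8675, Σt^2·t^3 = 61501, Σt^3·t^3 = 446171.
Moment sums: Σt^2·y = 167022, Σt^3·y = 1214440.
XᵀX·[m, c]ᵀ = Xᵀy becomes [[8675, 61501]; [61501, 446171]]·[m, c]ᵀ = [167022, 1214440]ᵀ.
Determinant 8675·446171 − 61501² = 88160424.
m = (167022·446171 − 61501·1214440)/88160424 = -7677349/4007292; c = (8675·1214440 − 61501·167022)/88160424 = 131623489/44080212.
At t = -2: ŷ = (-7677349/4007292)·(4) + (131623489/44080212)·(-8) = -347697817/11020053.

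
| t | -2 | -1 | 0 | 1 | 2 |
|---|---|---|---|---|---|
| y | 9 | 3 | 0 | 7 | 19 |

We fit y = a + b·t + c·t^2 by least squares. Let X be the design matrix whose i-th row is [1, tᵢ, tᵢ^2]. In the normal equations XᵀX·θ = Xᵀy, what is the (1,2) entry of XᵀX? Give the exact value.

Row 1 ↔ basis 1, column 2 ↔ basis t, so (XᵀX)_{1,2} = Σᵢ t = (1)·(-2) + (1)·(-1) + (1)·(0) + (1)·(1) + (1)·(2) = 0.

0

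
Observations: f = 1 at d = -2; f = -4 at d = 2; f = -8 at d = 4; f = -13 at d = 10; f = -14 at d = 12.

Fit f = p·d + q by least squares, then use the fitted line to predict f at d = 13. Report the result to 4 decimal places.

f̂ = -15.9639

Compute the Gram sums: Σd·d = 268, Σd = 26, Σ1 = 5.
And Σd·f = -340, Σf = -38.
XᵀX·[p, q]ᵀ = Xᵀf becomes [[268, 26]; [26, 5]]·[p, q]ᵀ = [-340, -38]ᵀ.
Δ = 268·5 − 26² = 664.
p = ((-340)·5 − 26·(-38))/664 = -89/83; q = (268·(-38) − 26·(-340))/664 = -168/83.
At d = 13: f̂ = (-89/83)·(13) + (-168/83)·(1) = -1325/83.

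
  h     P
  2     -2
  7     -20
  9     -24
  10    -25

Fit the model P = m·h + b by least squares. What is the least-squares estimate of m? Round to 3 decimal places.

Compute the Gram sums: Σh·h = 234, Σh = 28, Σ1 = 4.
Right-hand side: Σh·P = -610, ΣP = -71.
AᵀA·[m, b]ᵀ = AᵀP becomes [[234, 28]; [28, 4]]·[m, b]ᵀ = [-610, -71]ᵀ.
det = 234·4 − 28² = 152.
m = ((-610)·4 − 28·(-71))/152 = -113/38; b = (234·(-71) − 28·(-610))/152 = 233/76.

m = -2.974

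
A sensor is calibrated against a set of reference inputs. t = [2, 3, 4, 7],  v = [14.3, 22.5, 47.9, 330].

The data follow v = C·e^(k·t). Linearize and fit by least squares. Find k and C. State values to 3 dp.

k = 0.640, C = 3.668

Linearized form: ln v = k·t + ln C. From the 4 transformed points,
AᵀA = [[78.0000, 16.0000]; [16.0000, 4]], rhs = [70.7312, 15.4420]ᵀ  (here Σt = 16.0000, Σ(t)² = 78.0000, Σln v = 15.4420, Σt·ln v = 70.7312).
Solving (det = 56.0000): k = 0.64023, ln C = 1.29957, so C = exp(1.29957) = 3.66772.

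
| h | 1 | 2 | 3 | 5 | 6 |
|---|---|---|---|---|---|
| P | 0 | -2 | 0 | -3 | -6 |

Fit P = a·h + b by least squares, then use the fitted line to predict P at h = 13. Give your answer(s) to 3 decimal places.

With design matrix X, XᵀX = [[75, 17]; [17, 5]] and XᵀP = [-55, -11]ᵀ.
Determinant 75·5 − 17² = 86.
a = ((-55)·5 − 17·(-11))/86 = -44/43; b = (75·(-11) − 17·(-55))/86 = 55/43.
At h = 13: P̂ = (-44/43)·(13) + (55/43)·(1) = -517/43.

P̂ = -12.023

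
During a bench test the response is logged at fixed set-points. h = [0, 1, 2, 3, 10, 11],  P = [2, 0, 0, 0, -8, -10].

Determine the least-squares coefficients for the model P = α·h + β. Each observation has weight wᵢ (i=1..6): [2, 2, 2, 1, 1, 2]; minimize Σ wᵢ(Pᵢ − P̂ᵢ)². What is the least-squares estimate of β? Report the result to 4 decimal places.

Normal-equation sums: Σwᵢ·h·h = 361, Σwᵢ·h = 41, Σwᵢ·1 = 10.
Moment sums: Σwᵢ·h·P = -300, Σwᵢ·P = -24.
Determinant 361·10 − 41² = 1929.
α = ((-300)·10 − 41·(-24))/1929 = -672/643; β = (361·(-24) − 41·(-300))/1929 = 1212/643.

β = 1.8849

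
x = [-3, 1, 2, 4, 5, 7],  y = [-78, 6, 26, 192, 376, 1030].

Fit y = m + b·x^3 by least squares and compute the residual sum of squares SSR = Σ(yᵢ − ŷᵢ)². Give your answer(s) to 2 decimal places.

SSR = 5.18

AᵀA·[m, b]ᵀ = Aᵀy reads: 6·m + 514·b = 1552;  514·m + 138164·b = 414898.
Determinant 6·138164 − 514² = 564788.
m = (1552·138164 − 514·414898)/564788 = 293239/141197; b = (6·414898 − 514·1552)/564788 = 422915/141197.
Residuals: 112100/141197, 131028/141197, -5437/141197, -249975/141197, -67542/141197, 79826/141197; SSR = 730794/141197.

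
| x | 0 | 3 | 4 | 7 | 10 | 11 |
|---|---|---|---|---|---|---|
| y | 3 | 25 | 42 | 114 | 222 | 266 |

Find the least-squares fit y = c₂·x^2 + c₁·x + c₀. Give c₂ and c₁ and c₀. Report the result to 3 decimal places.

c₂ = 2.029, c₁ = 1.631, c₀ = 2.716

With design matrix M, MᵀM = [[27379, 2765, 295]; [2765, 295, 35]; [295, 35, 6]] and Mᵀy = [60869, 6187, 672]ᵀ.
Row-reducing yields c₂ = 32135/15836, c₁ = 129133/79180, c₀ = 21503/7918.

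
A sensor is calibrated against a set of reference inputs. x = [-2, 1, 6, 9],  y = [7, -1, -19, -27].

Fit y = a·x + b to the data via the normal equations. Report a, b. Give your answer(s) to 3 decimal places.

a = -3.178, b = 1.123

Compute the Gram sums: Σx·x = 122, Σx = 14, Σ1 = 4.
Right-hand side: Σx·y = -372, Σy = -40.
MᵀM·[a, b]ᵀ = Mᵀy becomes [[122, 14]; [14, 4]]·[a, b]ᵀ = [-372, -40]ᵀ.
Eliminating b: 4·(row 1) − 14·(row 2) gives 292·a = 4·(-372) − 14·(-40) = -928, so a = -232/73.
Then b = ((-40) − 14·(-232/73))/4 = 82/73.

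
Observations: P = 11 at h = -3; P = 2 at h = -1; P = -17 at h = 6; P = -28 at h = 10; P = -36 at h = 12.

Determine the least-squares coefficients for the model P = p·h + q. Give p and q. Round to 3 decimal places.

p = -2.990, q = 0.751

The normal system MᵀM·[p, q]ᵀ = MᵀP is [[290, 24]; [24, 5]]·[p, q]ᵀ = [-849, -68]ᵀ.
Eliminating q: 5·(row 1) − 24·(row 2) gives 874·p = 5·(-849) − 24·(-68) = -2613, so p = -2613/874.
Then q = ((-68) − 24·(-2613/874))/5 = 328/437.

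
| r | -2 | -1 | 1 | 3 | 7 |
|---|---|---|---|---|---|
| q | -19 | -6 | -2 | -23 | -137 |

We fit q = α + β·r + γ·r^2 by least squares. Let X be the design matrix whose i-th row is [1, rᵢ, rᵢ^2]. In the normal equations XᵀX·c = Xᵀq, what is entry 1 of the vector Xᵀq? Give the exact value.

-187

Entry 1 ↔ basis 1, so (Xᵀq)_{1} = Σᵢ qᵢ = (1)·(-19) + (1)·(-6) + (1)·(-2) + (1)·(-23) + (1)·(-137) = -187.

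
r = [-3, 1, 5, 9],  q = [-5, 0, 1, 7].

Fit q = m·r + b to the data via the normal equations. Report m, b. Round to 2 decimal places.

Compute the Gram sums: Σr·r = 116, Σr = 12, Σ1 = 4.
Right-hand side: Σr·q = 83, Σq = 3.
Normal equations: [[116, 12]; [12, 4]]·[m, b]ᵀ = [83, 3]ᵀ.
det = 116·4 − 12² = 320.
m = (83·4 − 12·3)/320 = 37/40; b = (116·3 − 12·83)/320 = -81/40.

m = 0.93, b = -2.03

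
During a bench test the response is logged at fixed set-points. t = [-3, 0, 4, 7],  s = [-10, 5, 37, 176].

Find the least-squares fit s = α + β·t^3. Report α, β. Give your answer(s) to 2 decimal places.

α = 4.44, β = 0.50

From the data, Σ1 = 4, Σt^3 = 380, Σt^3·t^3 = 122474.
And Σs = 208, Σt^3·s = 63006.
Normal equations: [[4, 380]; [380, 122474]]·[α, β]ᵀ = [208, 63006]ᵀ.
Determinant 4·122474 − 380² = 345496.
α = (208·122474 − 380·63006)/345496 = 10081/2273; β = (4·63006 − 380·208)/345496 = 21623/43187.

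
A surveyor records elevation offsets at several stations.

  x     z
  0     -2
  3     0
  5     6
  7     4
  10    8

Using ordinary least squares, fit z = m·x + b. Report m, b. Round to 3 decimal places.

m = 1.000, b = -1.800

Sums needed: Σx·x = 183, Σx = 25, Σ1 = 5.
Right-hand side: Σx·z = 138, Σz = 16.
Δ = 183·5 − 25² = 290.
m = (138·5 − 25·16)/290 = 1; b = (183·16 − 25·138)/290 = -9/5.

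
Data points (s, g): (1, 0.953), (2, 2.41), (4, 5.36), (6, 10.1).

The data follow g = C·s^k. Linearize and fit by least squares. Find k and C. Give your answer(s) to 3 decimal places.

k = 1.293, C = 0.955

Taking logs, ln g = k·ln s + ln C, so regress ln g on ln s.
Σln s = 3.8712, Σ(ln s)² = 5.6127, Σln g = 4.8230, Σln s·ln g = 7.0808.
Equations: 5.6127·k + 3.8712·ln C = 7.0808;  3.8712·k + 4·ln C = 4.8230.
Solving (det = 7.4645): k = 1.29310, ln C = -0.04571, so C = exp(-0.04571) = 0.95532.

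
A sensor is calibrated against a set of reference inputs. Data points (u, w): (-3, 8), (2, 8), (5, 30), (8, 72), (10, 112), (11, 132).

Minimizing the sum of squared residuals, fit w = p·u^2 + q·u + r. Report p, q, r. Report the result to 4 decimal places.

p = 1.0116, q = 0.7980, r = 1.4873

The normal system AᵀA·[p, q, r]ᵀ = Aᵀw is [[29459, 2949, 323]; [2949, 323, 33]; [323, 33, 6]]·[p, q, r]ᵀ = [32634, 3290, 362]ᵀ.
Solving the 3×3 system (Gaussian elimination) gives p = 505693/499900, q = 79781/99980, r = 185879/124975.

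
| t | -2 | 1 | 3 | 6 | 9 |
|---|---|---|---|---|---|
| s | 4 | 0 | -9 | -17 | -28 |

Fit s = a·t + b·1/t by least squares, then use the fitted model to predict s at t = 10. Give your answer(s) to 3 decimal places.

ŝ = -30.603

With design matrix M, MᵀM = [[131, 5]; [5, 227/162]] and Mᵀs = [-389, -197/18]ᵀ.
Δ = 131·(227/162) − 5² = 25687/162.
a = ((-389)·(227/162) − 5·(-197/18))/(25687/162) = -79438/25687; b = (131·(-197/18) − 5·(-389))/(25687/162) = 82827/25687.
At t = 10: ŝ = (-79438/25687)·(10) + (82827/25687)·(1/10) = -7860973/256870.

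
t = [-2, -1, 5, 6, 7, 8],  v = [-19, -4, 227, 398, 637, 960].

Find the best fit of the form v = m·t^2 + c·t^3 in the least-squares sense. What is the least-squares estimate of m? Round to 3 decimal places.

Setting ∂/∂m … = 0 gives: 8435·m + 60443·c = 112576;  60443·m + 442139·c = 824510.
(Σt^2·t^2 = 8435, Σt^2·t^3 = 60443, Σt^3·t^3 = 442139, Σt^2·v = 112576, Σt^3·v = 824510.)
det = 8435·442139 − 60443² = 76086216.
m = (112576·442139 − 60443·824510)/76086216 = -30808933/38043108; c = (8435·824510 − 60443·112576)/76086216 = 75155341/38043108.

m = -0.810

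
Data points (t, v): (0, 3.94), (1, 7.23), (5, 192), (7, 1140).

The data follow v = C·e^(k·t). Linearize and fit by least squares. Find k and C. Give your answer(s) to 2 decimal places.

Taking logs, ln v = k·t + ln C, so regress ln v on t.
AᵀA = [[75.0000, 13.0000]; [13.0000, 4]], rhs = [77.5372, 15.6457]ᵀ  (here Σt = 13.0000, Σ(t)² = 75.0000, Σln v = 15.6457, Σt·ln v = 77.5372).
Solving (det = 131.0000): k = 0.81492, ln C = 1.26293, so C = exp(1.26293) = 3.53577.

k = 0.81, C = 3.54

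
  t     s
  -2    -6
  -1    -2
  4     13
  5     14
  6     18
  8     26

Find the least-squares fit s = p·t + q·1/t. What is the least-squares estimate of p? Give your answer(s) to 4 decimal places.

p = 3.1415

AᵀA·[p, q]ᵀ = Aᵀs reads: 146·p + 6·q = 452;  6·p + (20101/14400)·q = 173/10.
(Σt·t = 146, Σt·1/t = 6, Σ1/t·1/t = 20101/14400, Σt·s = 452, Σ1/t·s = 173/10.)
Eliminating q: (20101/14400)·(row 1) − 6·(row 2) gives (1208173/7200)·p = (20101/14400)·452 − 6·(173/10) = 1897733/3600, so p = 3795466/1208173.
Then q = ((173/10) − 6·(3795466/1208173))/(20101/14400) = -1340640/1208173.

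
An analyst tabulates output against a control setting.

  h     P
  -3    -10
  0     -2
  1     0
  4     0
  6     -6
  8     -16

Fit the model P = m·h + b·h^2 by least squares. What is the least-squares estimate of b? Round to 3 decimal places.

b = -0.480

Forming MᵀM = [[126, 766]; [766, 5730]] and MᵀP = [-134, -1330]ᵀ gives MᵀM·[m, b]ᵀ = MᵀP.
Determinant 126·5730 − 766² = 135224.
m = ((-134)·5730 − 766·(-1330))/135224 = 31370/16903; b = (126·(-1330) − 766·(-134))/135224 = -8117/16903.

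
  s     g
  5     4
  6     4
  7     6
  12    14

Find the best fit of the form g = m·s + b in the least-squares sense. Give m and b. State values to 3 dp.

Normal-equation sums: Σs·s = 254, Σs = 30, Σ1 = 4.
Right-hand side: Σs·g = 254, Σg = 28.
XᵀX·[m, b]ᵀ = Xᵀg becomes [[254, 30]; [30, 4]]·[m, b]ᵀ = [254, 28]ᵀ.
Determinant 254·4 − 30² = 116.
m = (254·4 − 30·28)/116 = 44/29; b = (254·28 − 30·254)/116 = -127/29.

m = 1.517, b = -4.379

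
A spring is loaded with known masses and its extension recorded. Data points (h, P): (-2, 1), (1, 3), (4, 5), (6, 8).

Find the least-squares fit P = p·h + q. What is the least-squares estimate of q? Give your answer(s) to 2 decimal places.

q = 2.37

The normal equations are: 57·p + 9·q = 69;  9·p + 4·q = 17.
Determinant 57·4 − 9² = 147.
p = (69·4 − 9·17)/147 = 41/49; q = (57·17 − 9·69)/147 = 116/49.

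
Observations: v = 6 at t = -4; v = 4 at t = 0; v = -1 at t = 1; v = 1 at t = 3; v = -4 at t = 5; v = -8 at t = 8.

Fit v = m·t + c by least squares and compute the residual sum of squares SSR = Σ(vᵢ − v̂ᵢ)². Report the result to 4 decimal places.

SSR = 14.2994

Compute the Gram sums: Σt·t = 115, Σt = 13, Σ1 = 6.
For Xᵀv: Σt·v = -106, Σv = -2.
det = 115·6 − 13² = 521.
m = ((-106)·6 − 13·(-2))/521 = -610/521; c = (115·(-2) − 13·(-106))/521 = 1148/521.
Residuals: -462/521, 936/521, -1059/521, 1203/521, -182/521, -436/521; SSR = 7450/521.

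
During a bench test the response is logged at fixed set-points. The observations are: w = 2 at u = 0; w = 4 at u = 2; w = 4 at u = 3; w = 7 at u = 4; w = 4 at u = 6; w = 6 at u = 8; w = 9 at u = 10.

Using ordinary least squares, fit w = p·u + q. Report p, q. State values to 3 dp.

Entries of AᵀA: Σu·u = 229, Σu = 33, Σ1 = 7.
Moment sums: Σu·w = 210, Σw = 36.
Eliminating q: 7·(row 1) − 33·(row 2) gives 514·p = 7·210 − 33·36 = 282, so p = 141/257.
Then q = (36 − 33·(141/257))/7 = 657/257.

p = 0.549, q = 2.556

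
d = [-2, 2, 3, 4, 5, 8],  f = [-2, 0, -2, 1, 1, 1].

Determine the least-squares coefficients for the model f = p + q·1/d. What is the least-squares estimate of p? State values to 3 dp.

p = -0.438

Sums needed: Σ1 = 6, Σ1/d = 109/120, Σ1/d·1/d = 10501/14400.
Right-hand side: Σf = -1, Σ1/d·f = 109/120.
So AᵀA·[p, q]ᵀ = Aᵀf: [[6, 109/120]; [109/120, 10501/14400]]·[p, q]ᵀ = [-1, 109/120]ᵀ.
Eliminating q: (10501/14400)·(row 1) − (109/120)·(row 2) gives (2045/576)·p = (10501/14400)·(-1) − (109/120)·(109/120) = -11191/7200, so p = -22382/51125.
Then q = ((109/120) − (109/120)·(-22382/51125))/(10501/14400) = 18312/10225.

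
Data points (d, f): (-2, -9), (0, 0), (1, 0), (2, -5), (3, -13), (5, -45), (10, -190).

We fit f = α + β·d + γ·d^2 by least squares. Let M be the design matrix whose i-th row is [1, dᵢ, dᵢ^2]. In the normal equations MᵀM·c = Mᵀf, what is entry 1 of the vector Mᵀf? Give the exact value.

Entry 1 ↔ basis 1, so (Mᵀf)_{1} = Σᵢ fᵢ = (1)·(-9) + (1)·(0) + (1)·(0) + (1)·(-5) + (1)·(-13) + (1)·(-45) + (1)·(-190) = -262.

-262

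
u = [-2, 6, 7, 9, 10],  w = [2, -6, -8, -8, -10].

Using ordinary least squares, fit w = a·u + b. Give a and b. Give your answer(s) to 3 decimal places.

a = -0.978, b = -0.133

The normal equations are: 270·a + 30·b = -268;  30·a + 5·b = -30.
Δ = 270·5 − 30² = 450.
a = ((-268)·5 − 30·(-30))/450 = -44/45; b = (270·(-30) − 30·(-268))/450 = -2/15.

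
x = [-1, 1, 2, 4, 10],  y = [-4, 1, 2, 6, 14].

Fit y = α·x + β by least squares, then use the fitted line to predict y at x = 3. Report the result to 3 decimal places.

ŷ = 3.483

The normal system AᵀA·[α, β]ᵀ = Aᵀy is [[122, 16]; [16, 5]]·[α, β]ᵀ = [173, 19]ᵀ.
det = 122·5 − 16² = 354.
α = (173·5 − 16·19)/354 = 187/118; β = (122·19 − 16·173)/354 = -75/59.
At x = 3: ŷ = (187/118)·(3) + (-75/59)·(1) = 411/118.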